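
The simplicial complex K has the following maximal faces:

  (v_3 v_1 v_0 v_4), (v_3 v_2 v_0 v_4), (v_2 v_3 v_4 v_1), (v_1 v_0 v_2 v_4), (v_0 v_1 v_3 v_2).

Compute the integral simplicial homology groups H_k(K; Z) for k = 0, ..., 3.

H_0 = Z,  H_1 = 0,  H_2 = 0,  H_3 = Z.

Order the vertices as v_0 < v_1 < v_2 < v_3 < v_4. Listing each simplex with vertices in this order, K has dimension 3 with simplices:

  0-simplices (5): [v_0], [v_1], [v_2], [v_3], [v_4]
  1-simplices (10): [v_0,v_1], [v_0,v_2], [v_0,v_3], [v_0,v_4], [v_1,v_2], [v_1,v_3], [v_1,v_4], [v_2,v_3], [v_2,v_4], [v_3,v_4]
  2-simplices (10): [v_0,v_1,v_2], [v_0,v_1,v_3], [v_0,v_1,v_4], [v_0,v_2,v_3], [v_0,v_2,v_4], [v_0,v_3,v_4], [v_1,v_2,v_3], [v_1,v_2,v_4], [v_1,v_3,v_4], [v_2,v_3,v_4]
  3-simplices (5): [v_0,v_1,v_2,v_3], [v_0,v_1,v_2,v_4], [v_0,v_1,v_3,v_4], [v_0,v_2,v_3,v_4], [v_1,v_2,v_3,v_4]

giving chain groups C_0 ≅ Z^5, C_1 ≅ Z^10, C_2 ≅ Z^10, C_3 ≅ Z^5.

∂_1: C_1 → C_0 sends each edge [p,q] (with p < q) to q − p.
As a 5×10 matrix over Z this has rank 4, with invariant factors (1,1,1,1).

∂_2: C_2 → C_1 maps a triangle to the signed sum of its edges. For instance
  ∂[v_0,v_1,v_4] = [v_1,v_4] − [v_0,v_4] + [v_0,v_1],
  ∂[v_1,v_2,v_3] = [v_2,v_3] − [v_1,v_3] + [v_1,v_2].
The resulting 10×10 matrix has rank 6, and its Smith normal form has invariant factors (1,1,1,1,1,1).

Boundary ∂_3: C_3 → C_2 sends each 3-simplex σ to the alternating sum Σ_i (−1)^i (σ with its i-th vertex removed). For instance
  ∂[v_0,v_1,v_3,v_4] = [v_1,v_3,v_4] − [v_0,v_3,v_4] + [v_0,v_1,v_4] − [v_0,v_1,v_3],
  ∂[v_0,v_2,v_3,v_4] = [v_2,v_3,v_4] − [v_0,v_3,v_4] + [v_0,v_2,v_4] − [v_0,v_2,v_3].
The resulting 10×5 matrix has rank 4, and its Smith normal form has invariant factors (1,1,1,1).

From H_k ≅ ker(∂_k) / im(∂_{k+1}) we obtain:

  H_0: rank C_0 − rank ∂_1 = 5 − 4 = 1, and the invariant factors of ∂_1 are all 1, so H_0 ≅ Z.
  H_1: rank ker ∂_1 − rank ∂_2 = (10 − 4) − 6 = 0, and the invariant factors of ∂_2 are all 1, so H_1 ≅ 0.
  H_2: rank ker ∂_2 − rank ∂_3 = (10 − 6) − 4 = 0, and the invariant factors of ∂_3 are all 1, so H_2 ≅ 0.
  H_3: rank ker ∂_3 − rank ∂_4 = (5 − 4) − 0 = 1, and there is no ∂_4, so H_3 ≅ Z.

(K is a triangulation of the 3-sphere S^3.)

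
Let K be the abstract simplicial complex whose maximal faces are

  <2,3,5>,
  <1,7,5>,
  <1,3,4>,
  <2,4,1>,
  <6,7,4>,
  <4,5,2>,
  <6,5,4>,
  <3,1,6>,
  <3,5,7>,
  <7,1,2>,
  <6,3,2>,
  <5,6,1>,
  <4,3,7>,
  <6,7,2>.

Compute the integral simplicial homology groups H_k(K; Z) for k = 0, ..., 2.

We work with the vertex ordering 1 < 2 < 3 < 4 < 5 < 6 < 7. The simplices of K, each written with vertices in increasing order, are:

  0-simplices (7): [1], [2], [3], [4], [5], [6], [7]
  1-simplices (21): [1,2], [1,3], [1,4], [1,5], [1,6], [1,7], [2,3], [2,4], [2,5], [2,6], [2,7], [3,4], [3,5], [3,6], [3,7], [4,5], [4,6], [4,7], [5,6], [5,7], [6,7]
  2-simplices (14): [1,2,4], [1,2,7], [1,3,4], [1,3,6], [1,5,6], [1,5,7], [2,3,5], [2,3,6], [2,4,5], [2,6,7], [3,4,7], [3,5,7], [4,5,6], [4,6,7]

so the chain groups are C_0 ≅ Z^7, C_1 ≅ Z^21, C_2 ≅ Z^14.

∂_1: C_1 → C_0 is given by ∂[p,q] = [q] − [p]. For instance
  ∂[2,3] = [3] − [2].
This gives a 7×21 integer matrix of rank 6; reducing to Smith normal form yields diagonal entries (1,1,1,1,1,1).

Boundary ∂_2: C_2 → C_1 acts by ∂[p,q,r] = [q,r] − [p,r] + [p,q]. For instance
  ∂[2,6,7] = [6,7] − [2,7] + [2,6],
  ∂[2,3,6] = [3,6] − [2,6] + [2,3].
This gives a 21×14 integer matrix of rank 13; reducing to Smith normal form yields diagonal entries (1,1,1,1,1,1,1,1,1,1,1,1,1).

Now H_k = ker ∂_k / im ∂_{k+1}, so:

  H_0: rank C_0 − rank ∂_1 = 7 − 6 = 1, and the invariant factors of ∂_1 are all 1, so H_0 ≅ Z.
  H_1: rank ker ∂_1 − rank ∂_2 = (21 − 6) − 13 = 2, and the invariant factors of ∂_2 are all 1, so H_1 ≅ Z^2.
  H_2: rank ker ∂_2 − rank ∂_3 = (14 − 13) − 0 = 1, and there is no ∂_3, so H_2 ≅ Z.

(K is a triangulation of the torus T^2.)

H_0 ≅ Z,  H_1 ≅ Z^2,  H_2 ≅ Z.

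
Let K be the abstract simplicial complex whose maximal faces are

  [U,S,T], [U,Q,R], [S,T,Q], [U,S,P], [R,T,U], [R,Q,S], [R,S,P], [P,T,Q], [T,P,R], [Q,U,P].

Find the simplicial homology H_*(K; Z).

We work with the vertex ordering P < Q < R < S < T < U. The simplices of K, each written with vertices in increasing order, are:

  0-simplices (6): P, Q, R, S, T, U
  1-simplices (15): PQ, PR, PS, PT, PU, QR, QS, QT, QU, RS, RT, RU, ST, SU, TU
  2-simplices (10): PQT, PQU, PRS, PRT, PSU, QRS, QRU, QST, RTU, STU

so the chain groups are C_0 ≅ Z^6, C_1 ≅ Z^15, C_2 ≅ Z^10.

Boundary ∂_1: C_1 → C_0 sends each edge [p,q] (with p < q) to q − p. For instance
  ∂RT = T − R.
As a 6×15 matrix over Z this has rank 5, with invariant factors (1,1,1,1,1).

Boundary ∂_2: C_2 → C_1 sends each 2-simplex [p,q,r] to [q,r] − [p,r] + [p,q]. For instance
  ∂STU = TU − SU + ST,
  ∂QRU = RU − QU + QR.
The 15×10 boundary matrix has rank 10 and Smith normal form diag(1,1,1,1,1,1,1,1,1,2).

Computing H_k = (kernel of ∂_k) / (image of ∂_{k+1}):

  H_0: rank C_0 − rank ∂_1 = 6 − 5 = 1, and the invariant factors of ∂_1 are all 1, so H_0 = Z.
  H_1: rank ker ∂_1 − rank ∂_2 = (15 − 5) − 10 = 0, and ∂_2 has invariant factor 2 > 1, so H_1 = Z/2.
  H_2: rank ker ∂_2 − rank ∂_3 = (10 − 10) − 0 = 0, and there is no ∂_3, so H_2 = 0.

H_0 = Z,  H_1 = Z/2,  H_2 = 0.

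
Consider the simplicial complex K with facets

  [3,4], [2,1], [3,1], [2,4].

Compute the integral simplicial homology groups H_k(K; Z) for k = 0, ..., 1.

H_0 = Z,  H_1 = Z.

Take the total order 1 < 2 < 3 < 4 on the vertex set. Then K (dimension 1) consists of the simplices:

  0-simplices (4): [1], [2], [3], [4]
  1-simplices (4): [1,2], [1,3], [2,4], [3,4]

Hence C_0 ≅ Z^4, C_1 ≅ Z^4.

Boundary ∂_1: C_1 → C_0 maps an edge to its endpoints' difference, ∂[p,q] = q − p. For instance
  ∂[1,3] = [3] − [1].
This gives a 4×4 integer matrix of rank 3; reducing to Smith normal form yields diagonal entries (1,1,1).

From H_k ≅ ker(∂_k) / im(∂_{k+1}) we obtain:

  H_0: rank C_0 − rank ∂_1 = 4 − 3 = 1, and the invariant factors of ∂_1 are all 1, so H_0 = Z.
  H_1: rank ker ∂_1 − rank ∂_2 = (4 − 3) − 0 = 1, and there is no ∂_2, so H_1 = Z.

As a check, the Euler characteristic is 4 − 4 = 0, which agrees with 1 − 1 = 0.
(K is a triangulation of the circle S^1.)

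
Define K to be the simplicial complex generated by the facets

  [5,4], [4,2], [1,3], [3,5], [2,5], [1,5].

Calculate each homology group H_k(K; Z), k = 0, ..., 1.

H_0 ≅ Z,  H_1 ≅ Z^2.

Fix the vertex order 1 < 2 < 3 < 4 < 5 and write every simplex with vertices in increasing order. Then dim K = 1 and the simplices of K are:

  0-simplices (5): [1], [2], [3], [4], [5]
  1-simplices (6): [1,3], [1,5], [2,4], [2,5], [3,5], [4,5]

so the chain groups are C_0 ≅ Z^5, C_1 ≅ Z^6.

The boundary map ∂_1: C_1 → C_0 sends each edge [p,q] (with p < q) to q − p. For instance
  ∂[4,5] = [5] − [4].
As a 5×6 matrix over Z this has rank 4, with invariant factors (1,1,1,1).

Now H_k = ker ∂_k / im ∂_{k+1}, so:

  H_0: rank C_0 − rank ∂_1 = 5 − 4 = 1, and the invariant factors of ∂_1 are all 1, so H_0 ≅ Z.
  H_1: rank ker ∂_1 − rank ∂_2 = (6 − 4) − 0 = 2, and there is no ∂_2, so H_1 ≅ Z^2.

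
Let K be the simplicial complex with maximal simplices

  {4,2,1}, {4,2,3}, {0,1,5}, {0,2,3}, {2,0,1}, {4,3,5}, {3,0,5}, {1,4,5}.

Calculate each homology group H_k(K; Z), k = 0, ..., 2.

H_0 = Z,  H_1 = 0,  H_2 = Z.

Fix the vertex order 0 < 1 < 2 < 3 < 4 < 5 and write every simplex with vertices in increasing order. Then dim K = 2 and the simplices of K are:

  0-simplices (6): [0], [1], [2], [3], [4], [5]
  1-simplices (12): [0,1], [0,2], [0,3], [0,5], [1,2], [1,4], [1,5], [2,3], [2,4], [3,4], [3,5], [4,5]
  2-simplices (8): [0,1,2], [0,1,5], [0,2,3], [0,3,5], [1,2,4], [1,4,5], [2,3,4], [3,4,5]

Hence C_0 ≅ Z^6, C_1 ≅ Z^12, C_2 ≅ Z^8.

Boundary ∂_1: C_1 → C_0 maps an edge to its endpoints' difference, ∂[p,q] = q − p.
This gives a 6×12 integer matrix of rank 5; reducing to Smith normal form yields diagonal entries (1,1,1,1,1).

∂_2: C_2 → C_1 sends each 2-simplex [p,q,r] to [q,r] − [p,r] + [p,q]. For instance
  ∂[1,4,5] = [4,5] − [1,5] + [1,4],
  ∂[1,2,4] = [2,4] − [1,4] + [1,2].
This gives a 12×8 integer matrix of rank 7; reducing to Smith normal form yields diagonal entries (1,1,1,1,1,1,1).

From H_k ≅ ker(∂_k) / im(∂_{k+1}) we obtain:

  H_0: rank C_0 − rank ∂_1 = 6 − 5 = 1, and the invariant factors of ∂_1 are all 1, so H_0 = Z.
  H_1: rank ker ∂_1 − rank ∂_2 = (12 − 5) − 7 = 0, and the invariant factors of ∂_2 are all 1, so H_1 = 0.
  H_2: rank ker ∂_2 − rank ∂_3 = (8 − 7) − 0 = 1, and there is no ∂_3, so H_2 = Z.

(K is a triangulation of the 2-sphere S^2.)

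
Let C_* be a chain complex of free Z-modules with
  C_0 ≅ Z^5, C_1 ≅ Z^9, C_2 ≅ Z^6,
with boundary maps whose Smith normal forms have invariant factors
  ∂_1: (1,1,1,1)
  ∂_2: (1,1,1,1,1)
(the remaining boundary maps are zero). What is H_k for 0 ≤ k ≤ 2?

H_0: b_0 = 5 − 0 − 4 = 1; torsion from ∂_1 factors > 1: none. So H_0 = Z.
H_1: b_1 = 9 − 4 − 5 = 0; torsion from ∂_2 factors > 1: none. So H_1 = 0.
H_2: b_2 = 6 − 5 − 0 = 1; torsion from ∂_3 factors > 1: none. So H_2 = Z.

H_0 = Z,  H_1 = 0,  H_2 = Z.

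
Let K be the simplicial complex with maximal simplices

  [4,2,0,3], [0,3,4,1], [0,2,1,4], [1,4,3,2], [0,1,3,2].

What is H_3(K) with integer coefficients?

H_3 ≅ Z.

K has 5 vertices, 10 edges, 10 triangles, 5 3-simplices.
rank ∂_3 = 4, rank ∂_4 = 0 ⇒ b_3 = 5 − 4 − 0 = 1. So H_3 ≅ Z.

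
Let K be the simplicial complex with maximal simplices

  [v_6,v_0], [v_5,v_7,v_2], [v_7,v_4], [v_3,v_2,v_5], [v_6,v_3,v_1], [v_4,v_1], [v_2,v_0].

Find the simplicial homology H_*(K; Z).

K has 8 vertices, 12 edges, 3 triangles.
rank ∂_0 = 0, rank ∂_1 = 7 ⇒ b_0 = 8 − 0 − 7 = 1; all invariant factors of ∂_1 are 1 so no torsion. So H_0 ≅ Z.
rank ∂_1 = 7, rank ∂_2 = 3 ⇒ b_1 = 12 − 7 − 3 = 2; all invariant factors of ∂_2 are 1 so no torsion. So H_1 ≅ Z^2.
rank ∂_2 = 3, rank ∂_3 = 0 ⇒ b_2 = 3 − 3 − 0 = 0. So H_2 ≅ 0.

H_0 ≅ Z,  H_1 ≅ Z^2,  H_2 = 0.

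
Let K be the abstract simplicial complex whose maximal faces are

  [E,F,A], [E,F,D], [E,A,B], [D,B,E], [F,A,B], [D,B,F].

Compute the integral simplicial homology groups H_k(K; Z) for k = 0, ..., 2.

H_0 = Z,  H_1 = 0,  H_2 = Z.

We work with the vertex ordering A < B < D < E < F. The simplices of K, each written with vertices in increasing order, are:

  0-simplices (5): A, B, D, E, F
  1-simplices (9): AB, AE, AF, BD, BE, BF, DE, DF, EF
  2-simplices (6): ABE, ABF, AEF, BDE, BDF, DEF

giving chain groups C_0 ≅ Z^5, C_1 ≅ Z^9, C_2 ≅ Z^6.

Boundary ∂_1: C_1 → C_0 maps an edge to its endpoints' difference, ∂[p,q] = q − p. For instance
  ∂AF = F − A.
As a 5×9 matrix over Z this has rank 4, with invariant factors (1,1,1,1).

∂_2: C_2 → C_1 sends each 2-simplex [p,q,r] to [q,r] − [p,r] + [p,q]. For instance
  ∂BDF = DF − BF + BD,
  ∂AEF = EF − AF + AE.
The 9×6 boundary matrix has rank 5 and Smith normal form diag(1,1,1,1,1).

Computing H_k = (kernel of ∂_k) / (image of ∂_{k+1}):

  H_0: rank C_0 − rank ∂_1 = 5 − 4 = 1, and the invariant factors of ∂_1 are all 1, so H_0 ≅ Z.
  H_1: rank ker ∂_1 − rank ∂_2 = (9 − 4) − 5 = 0, and the invariant factors of ∂_2 are all 1, so H_1 ≅ 0.
  H_2: rank ker ∂_2 − rank ∂_3 = (6 − 5) − 0 = 1, and there is no ∂_3, so H_2 ≅ Z.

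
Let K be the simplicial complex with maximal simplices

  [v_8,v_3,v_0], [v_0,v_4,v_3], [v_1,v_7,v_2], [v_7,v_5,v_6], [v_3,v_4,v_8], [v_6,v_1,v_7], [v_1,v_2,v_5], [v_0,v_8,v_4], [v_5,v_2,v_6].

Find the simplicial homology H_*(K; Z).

Fix the vertex order v_0 < v_1 < v_2 < v_3 < v_4 < v_5 < v_6 < v_7 < v_8 and write every simplex with vertices in increasing order. Then dim K = 2 and the simplices of K are:

  0-simplices (9): [v_0], [v_1], [v_2], [v_3], [v_4], [v_5], [v_6], [v_7], [v_8]
  1-simplices (16): (16 of them)
  2-simplices (9): [v_0,v_3,v_4], [v_0,v_3,v_8], [v_0,v_4,v_8], [v_1,v_2,v_5], [v_1,v_2,v_7], [v_1,v_6,v_7], [v_2,v_5,v_6], [v_3,v_4,v_8], [v_5,v_6,v_7]

Hence C_0 ≅ Z^9, C_1 ≅ Z^16, C_2 ≅ Z^9.

Boundary ∂_1: C_1 → C_0 sends each edge [p,q] (with p < q) to q − p. For instance
  ∂[v_1,v_5] = [v_5] − [v_1].
The 9×16 boundary matrix has rank 7 and Smith normal form diag(1,1,1,1,1,1,1).

The boundary map ∂_2: C_2 → C_1 maps a triangle to the signed sum of its edges. For instance
  ∂[v_1,v_2,v_7] = [v_2,v_7] − [v_1,v_7] + [v_1,v_2],
  ∂[v_1,v_6,v_7] = [v_6,v_7] − [v_1,v_7] + [v_1,v_6].
The resulting 16×9 matrix has rank 8, and its Smith normal form has invariant factors (1,1,1,1,1,1,1,1).

Now H_k = ker ∂_k / im ∂_{k+1}, so:

  H_0: rank C_0 − rank ∂_1 = 9 − 7 = 2, and the invariant factors of ∂_1 are all 1, so H_0 ≅ Z^2.
  H_1: rank ker ∂_1 − rank ∂_2 = (16 − 7) − 8 = 1, and the invariant factors of ∂_2 are all 1, so H_1 ≅ Z.
  H_2: rank ker ∂_2 − rank ∂_3 = (9 − 8) − 0 = 1, and there is no ∂_3, so H_2 ≅ Z.

H_0 = Z^2,  H_1 = Z,  H_2 = Z.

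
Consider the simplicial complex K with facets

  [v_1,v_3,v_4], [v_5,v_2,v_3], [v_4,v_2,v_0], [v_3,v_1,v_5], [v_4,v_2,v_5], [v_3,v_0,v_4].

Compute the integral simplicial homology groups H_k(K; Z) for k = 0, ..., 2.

H_0 = Z,  H_1 = Z,  H_2 = 0.

Take the total order v_0 < v_1 < v_2 < v_3 < v_4 < v_5 on the vertex set. Then K (dimension 2) consists of the simplices:

  0-simplices (6): [v_0], [v_1], [v_2], [v_3], [v_4], [v_5]
  1-simplices (12): [v_0,v_2], [v_0,v_3], [v_0,v_4], [v_1,v_3], [v_1,v_4], [v_1,v_5], [v_2,v_3], [v_2,v_4], [v_2,v_5], [v_3,v_4], [v_3,v_5], [v_4,v_5]
  2-simplices (6): [v_0,v_2,v_4], [v_0,v_3,v_4], [v_1,v_3,v_4], [v_1,v_3,v_5], [v_2,v_3,v_5], [v_2,v_4,v_5]

so the chain groups are C_0 ≅ Z^6, C_1 ≅ Z^12, C_2 ≅ Z^6.

The boundary map ∂_1: C_1 → C_0 is given by ∂[p,q] = [q] − [p]. For instance
  ∂[v_1,v_5] = [v_5] − [v_1].
This gives a 6×12 integer matrix of rank 5; reducing to Smith normal form yields diagonal entries (1,1,1,1,1).

∂_2: C_2 → C_1 acts by ∂[p,q,r] = [q,r] − [p,r] + [p,q]. For instance
  ∂[v_2,v_4,v_5] = [v_4,v_5] − [v_2,v_5] + [v_2,v_4],
  ∂[v_0,v_2,v_4] = [v_2,v_4] − [v_0,v_4] + [v_0,v_2].
The 12×6 boundary matrix has rank 6 and Smith normal form diag(1,1,1,1,1,1).

From H_k ≅ ker(∂_k) / im(∂_{k+1}) we obtain:

  H_0: rank C_0 − rank ∂_1 = 6 − 5 = 1, and the invariant factors of ∂_1 are all 1, so H_0 = Z.
  H_1: rank ker ∂_1 − rank ∂_2 = (12 − 5) − 6 = 1, and the invariant factors of ∂_2 are all 1, so H_1 = Z.
  H_2: rank ker ∂_2 − rank ∂_3 = (6 − 6) − 0 = 0, and there is no ∂_3, so H_2 = 0.

As a check, the Euler characteristic is 6 − 12 + 6 = 0, which agrees with 1 − 1 + 0 = 0.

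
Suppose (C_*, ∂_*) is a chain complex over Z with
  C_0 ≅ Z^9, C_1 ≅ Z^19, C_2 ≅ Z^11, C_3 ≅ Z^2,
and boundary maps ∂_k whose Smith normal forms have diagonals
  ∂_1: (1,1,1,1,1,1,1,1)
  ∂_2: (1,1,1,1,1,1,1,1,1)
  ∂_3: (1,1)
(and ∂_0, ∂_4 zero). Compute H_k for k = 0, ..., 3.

H_0 ≅ Z,  H_1 ≅ Z^2,  H_2 = 0,  H_3 = 0.

H_0: b_0 = 9 − 0 − 8 = 1; torsion from ∂_1 factors > 1: none. So H_0 ≅ Z.
H_1: b_1 = 19 − 8 − 9 = 2; torsion from ∂_2 factors > 1: none. So H_1 ≅ Z^2.
H_2: b_2 = 11 − 9 − 2 = 0; torsion from ∂_3 factors > 1: none. So H_2 ≅ 0.
H_3: b_3 = 2 − 2 − 0 = 0; torsion from ∂_4 factors > 1: none. So H_3 ≅ 0.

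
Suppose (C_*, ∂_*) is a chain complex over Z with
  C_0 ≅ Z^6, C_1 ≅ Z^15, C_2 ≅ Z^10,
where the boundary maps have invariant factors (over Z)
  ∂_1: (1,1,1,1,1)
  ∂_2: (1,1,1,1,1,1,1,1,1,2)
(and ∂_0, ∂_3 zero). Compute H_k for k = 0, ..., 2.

H_0: b_0 = 6 − 0 − 5 = 1; torsion from ∂_1 factors > 1: none. So H_0 = Z.
H_1: b_1 = 15 − 5 − 10 = 0; torsion from ∂_2 factors > 1: [2]. So H_1 = Z_2.
H_2: b_2 = 10 − 10 − 0 = 0; torsion from ∂_3 factors > 1: none. So H_2 = 0.

H_0 = Z,  H_1 = Z_2,  H_2 = 0.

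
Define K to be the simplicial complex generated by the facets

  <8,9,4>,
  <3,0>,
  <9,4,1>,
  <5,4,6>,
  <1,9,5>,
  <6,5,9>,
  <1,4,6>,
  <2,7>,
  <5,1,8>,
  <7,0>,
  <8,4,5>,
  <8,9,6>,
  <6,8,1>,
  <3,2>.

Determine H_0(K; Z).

Fix the vertex order 0 < 1 < 2 < 3 < 4 < 5 < 6 < 7 < 8 < 9 and write every simplex with vertices in increasing order. Then dim K = 2 and the simplices of K are:

  0-simplices (10): [0], [1], [2], [3], [4], [5], [6], [7], [8], [9]
  1-simplices (19): [0,3], [0,7], [1,4], [1,5], [1,6], [1,8], [1,9], [2,3], [2,7], [4,5], [4,6], [4,8], [4,9], [5,6], [5,8], [5,9], [6,8], [6,9], [8,9]
  2-simplices (10): [1,4,6], [1,4,9], [1,5,8], [1,5,9], [1,6,8], [4,5,6], [4,5,8], [4,8,9], [5,6,9], [6,8,9]

so the chain groups are C_0 ≅ Z^10, C_1 ≅ Z^19, C_2 ≅ Z^10.

The boundary map ∂_1: C_1 → C_0 sends each edge [p,q] (with p < q) to q − p.
The 10×19 boundary matrix has rank 8 and Smith normal form diag(1,1,1,1,1,1,1,1).

∂_2: C_2 → C_1 maps a triangle to the signed sum of its edges. For instance
  ∂[4,5,8] = [5,8] − [4,8] + [4,5],
  ∂[1,5,9] = [5,9] − [1,9] + [1,5].
As a 19×10 matrix over Z this has rank 10, with invariant factors (1,1,1,1,1,1,1,1,1,2).

Computing H_k = (kernel of ∂_k) / (image of ∂_{k+1}):

  H_0: rank C_0 − rank ∂_1 = 10 − 8 = 2, and the invariant factors of ∂_1 are all 1, so H_0 = Z^2.

H_0 = Z^2.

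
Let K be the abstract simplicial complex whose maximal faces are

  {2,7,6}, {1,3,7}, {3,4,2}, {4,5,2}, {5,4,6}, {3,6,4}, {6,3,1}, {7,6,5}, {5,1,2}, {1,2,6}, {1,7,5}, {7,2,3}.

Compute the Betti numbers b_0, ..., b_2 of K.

b_0 = 1, b_1 = 0, b_2 = 0.

Order the vertices as 1 < 2 < 3 < 4 < 5 < 6 < 7. Listing each simplex with vertices in this order, K has dimension 2 with simplices:

  0-simplices (7): [1], [2], [3], [4], [5], [6], [7]
  1-simplices (18): [1,2], [1,3], [1,5], [1,6], [1,7], [2,3], [2,4], [2,5], [2,6], [2,7], [3,4], [3,6], [3,7], [4,5], [4,6], [5,6], [5,7], [6,7]
  2-simplices (12): [1,2,5], [1,2,6], [1,3,6], [1,3,7], [1,5,7], [2,3,4], [2,3,7], [2,4,5], [2,6,7], [3,4,6], [4,5,6], [5,6,7]

Hence C_0 ≅ Z^7, C_1 ≅ Z^18, C_2 ≅ Z^12.

∂_1: C_1 → C_0 maps an edge to its endpoints' difference, ∂[p,q] = q − p. For instance
  ∂[2,3] = [3] − [2].
The 7×18 boundary matrix has rank 6 and Smith normal form diag(1,1,1,1,1,1).

Boundary ∂_2: C_2 → C_1 sends each 2-simplex [p,q,r] to [q,r] − [p,r] + [p,q]. For instance
  ∂[2,3,7] = [3,7] − [2,7] + [2,3],
  ∂[1,2,5] = [2,5] − [1,5] + [1,2].
The 18×12 boundary matrix has rank 12 and Smith normal form diag(1,1,1,1,1,1,1,1,1,1,1,2).

Computing H_k = (kernel of ∂_k) / (image of ∂_{k+1}):

  H_0: rank C_0 − rank ∂_1 = 7 − 6 = 1, and the invariant factors of ∂_1 are all 1, so H_0 ≅ Z.
  H_1: rank ker ∂_1 − rank ∂_2 = (18 − 6) − 12 = 0, and ∂_2 has invariant factor 2 > 1, so H_1 ≅ Z/2.
  H_2: rank ker ∂_2 − rank ∂_3 = (12 − 12) − 0 = 0, and there is no ∂_3, so H_2 ≅ 0.

(K is a triangulation of the real projective plane RP^2.)

Hence the Betti numbers are b_0 = 1, b_1 = 0, b_2 = 0.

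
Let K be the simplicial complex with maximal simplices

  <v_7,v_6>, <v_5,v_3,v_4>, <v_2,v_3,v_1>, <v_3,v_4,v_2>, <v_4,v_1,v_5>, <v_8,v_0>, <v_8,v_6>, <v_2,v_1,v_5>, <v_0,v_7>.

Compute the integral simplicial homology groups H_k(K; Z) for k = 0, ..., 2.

H_0 = Z^2,  H_1 = Z^2,  H_2 = 0.

Fix the vertex order v_0 < v_1 < v_2 < v_3 < v_4 < v_5 < v_6 < v_7 < v_8 and write every simplex with vertices in increasing order. Then dim K = 2 and the simplices of K are:

  0-simplices (9): [v_0], [v_1], [v_2], [v_3], [v_4], [v_5], [v_6], [v_7], [v_8]
  1-simplices (14): [v_0,v_7], [v_0,v_8], [v_1,v_2], [v_1,v_3], [v_1,v_4], [v_1,v_5], [v_2,v_3], [v_2,v_4], [v_2,v_5], [v_3,v_4], [v_3,v_5], [v_4,v_5], [v_6,v_7], [v_6,v_8]
  2-simplices (5): [v_1,v_2,v_3], [v_1,v_2,v_5], [v_1,v_4,v_5], [v_2,v_3,v_4], [v_3,v_4,v_5]

so the chain groups are C_0 ≅ Z^9, C_1 ≅ Z^14, C_2 ≅ Z^5.

Boundary ∂_1: C_1 → C_0 sends each edge [p,q] (with p < q) to q − p.
This gives a 9×14 integer matrix of rank 7; reducing to Smith normal form yields diagonal entries (1,1,1,1,1,1,1).

∂_2: C_2 → C_1 sends each 2-simplex [p,q,r] to [q,r] − [p,r] + [p,q]. For instance
  ∂[v_3,v_4,v_5] = [v_4,v_5] − [v_3,v_5] + [v_3,v_4],
  ∂[v_1,v_2,v_3] = [v_2,v_3] − [v_1,v_3] + [v_1,v_2].
The 14×5 boundary matrix has rank 5 and Smith normal form diag(1,1,1,1,1).

Reading off H_k = ker ∂_k / im ∂_{k+1}:

  H_0: rank C_0 − rank ∂_1 = 9 − 7 = 2, and the invariant factors of ∂_1 are all 1, so H_0 ≅ Z^2.
  H_1: rank ker ∂_1 − rank ∂_2 = (14 − 7) − 5 = 2, and the invariant factors of ∂_2 are all 1, so H_1 ≅ Z^2.
  H_2: rank ker ∂_2 − rank ∂_3 = (5 − 5) − 0 = 0, and there is no ∂_3, so H_2 ≅ 0.

As a check, the Euler characteristic is 9 − 14 + 5 = 0, which agrees with 2 − 2 + 0 = 0.
(K is a triangulation of the disjoint union of the Möbius band and the circle S^1.)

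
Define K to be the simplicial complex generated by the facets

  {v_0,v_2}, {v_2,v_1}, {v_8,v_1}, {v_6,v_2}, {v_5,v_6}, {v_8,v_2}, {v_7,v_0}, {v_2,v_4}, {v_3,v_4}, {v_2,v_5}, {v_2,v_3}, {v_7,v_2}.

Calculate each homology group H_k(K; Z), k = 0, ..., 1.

H_0 = Z,  H_1 = Z^4.

K has 9 vertices, 12 edges.
rank ∂_0 = 0, rank ∂_1 = 8 ⇒ b_0 = 9 − 0 − 8 = 1; all invariant factors of ∂_1 are 1 so no torsion. So H_0 ≅ Z.
rank ∂_1 = 8, rank ∂_2 = 0 ⇒ b_1 = 12 − 8 − 0 = 4. So H_1 ≅ Z^4.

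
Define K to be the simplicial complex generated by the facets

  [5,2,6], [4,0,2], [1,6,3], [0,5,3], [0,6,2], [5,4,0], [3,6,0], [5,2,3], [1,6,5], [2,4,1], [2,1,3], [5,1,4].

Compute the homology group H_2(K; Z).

Fix the vertex order 0 < 1 < 2 < 3 < 4 < 5 < 6 and write every simplex with vertices in increasing order. Then dim K = 2 and the simplices of K are:

  0-simplices (7): [0], [1], [2], [3], [4], [5], [6]
  1-simplices (18): [0,2], [0,3], [0,4], [0,5], [0,6], [1,2], [1,3], [1,4], [1,5], [1,6], [2,3], [2,4], [2,5], [2,6], [3,5], [3,6], [4,5], [5,6]
  2-simplices (12): [0,2,4], [0,2,6], [0,3,5], [0,3,6], [0,4,5], [1,2,3], [1,2,4], [1,3,6], [1,4,5], [1,5,6], [2,3,5], [2,5,6]

Hence C_0 ≅ Z^7, C_1 ≅ Z^18, C_2 ≅ Z^12.

Boundary ∂_1: C_1 → C_0 maps an edge to its endpoints' difference, ∂[p,q] = q − p.
As a 7×18 matrix over Z this has rank 6, with invariant factors (1,1,1,1,1,1).

Boundary ∂_2: C_2 → C_1 sends each 2-simplex [p,q,r] to [q,r] − [p,r] + [p,q]. For instance
  ∂[1,2,3] = [2,3] − [1,3] + [1,2],
  ∂[2,3,5] = [3,5] − [2,5] + [2,3].
This gives a 18×12 integer matrix of rank 12; reducing to Smith normal form yields diagonal entries (1,1,1,1,1,1,1,1,1,1,1,2).

Reading off H_k = ker ∂_k / im ∂_{k+1}:

  H_2: rank ker ∂_2 − rank ∂_3 = (12 − 12) − 0 = 0, and there is no ∂_3, so H_2 = 0.

H_2 ≅ 0.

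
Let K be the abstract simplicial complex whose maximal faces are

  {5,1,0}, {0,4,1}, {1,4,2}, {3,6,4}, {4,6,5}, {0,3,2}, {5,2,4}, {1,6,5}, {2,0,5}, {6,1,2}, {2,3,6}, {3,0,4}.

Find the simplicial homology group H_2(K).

H_2 = 0.

Take the total order 0 < 1 < 2 < 3 < 4 < 5 < 6 on the vertex set. Then K (dimension 2) consists of the simplices:

  0-simplices (7): [0], [1], [2], [3], [4], [5], [6]
  1-simplices (18): [0,1], [0,2], [0,3], [0,4], [0,5], [1,2], [1,4], [1,5], [1,6], [2,3], [2,4], [2,5], [2,6], [3,4], [3,6], [4,5], [4,6], [5,6]
  2-simplices (12): [0,1,4], [0,1,5], [0,2,3], [0,2,5], [0,3,4], [1,2,4], [1,2,6], [1,5,6], [2,3,6], [2,4,5], [3,4,6], [4,5,6]

giving chain groups C_0 ≅ Z^7, C_1 ≅ Z^18, C_2 ≅ Z^12.

Boundary ∂_1: C_1 → C_0 sends each edge [p,q] (with p < q) to q − p. For instance
  ∂[3,4] = [4] − [3].
The 7×18 boundary matrix has rank 6 and Smith normal form diag(1,1,1,1,1,1).

The boundary map ∂_2: C_2 → C_1 acts by ∂[p,q,r] = [q,r] − [p,r] + [p,q]. For instance
  ∂[3,4,6] = [4,6] − [3,6] + [3,4],
  ∂[2,4,5] = [4,5] − [2,5] + [2,4].
This gives a 18×12 integer matrix of rank 12; reducing to Smith normal form yields diagonal entries (1,1,1,1,1,1,1,1,1,1,1,2).

Computing H_k = (kernel of ∂_k) / (image of ∂_{k+1}):

  H_2: rank ker ∂_2 − rank ∂_3 = (12 − 12) − 0 = 0, and there is no ∂_3, so H_2 = 0.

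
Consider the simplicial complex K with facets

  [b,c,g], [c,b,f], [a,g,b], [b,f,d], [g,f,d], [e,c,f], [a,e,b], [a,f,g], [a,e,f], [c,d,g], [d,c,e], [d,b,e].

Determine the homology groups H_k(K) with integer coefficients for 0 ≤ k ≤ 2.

Take the total order a < b < c < d < e < f < g on the vertex set. Then K (dimension 2) consists of the simplices:

  0-simplices (7): a, b, c, d, e, f, g
  1-simplices (18): ab, ae, af, ag, bc, bd, be, bf, bg, cd, ce, cf, cg, de, df, dg, ef, fg
  2-simplices (12): abe, abg, aef, afg, bcf, bcg, bde, bdf, cde, cdg, cef, dfg

so the chain groups are C_0 ≅ Z^7, C_1 ≅ Z^18, C_2 ≅ Z^12.

∂_1: C_1 → C_0 is given by ∂[p,q] = [q] − [p]. For instance
  ∂ce = e − c.
This gives a 7×18 integer matrix of rank 6; reducing to Smith normal form yields diagonal entries (1,1,1,1,1,1).

Boundary ∂_2: C_2 → C_1 maps a triangle to the signed sum of its edges. For instance
  ∂bcf = cf − bf + bc,
  ∂aef = ef − af + ae.
The resulting 18×12 matrix has rank 12, and its Smith normal form has invariant factors (1,1,1,1,1,1,1,1,1,1,1,2).

From H_k ≅ ker(∂_k) / im(∂_{k+1}) we obtain:

  H_0: rank C_0 − rank ∂_1 = 7 − 6 = 1, and the invariant factors of ∂_1 are all 1, so H_0 ≅ Z.
  H_1: rank ker ∂_1 − rank ∂_2 = (18 − 6) − 12 = 0, and ∂_2 has invariant factor 2 > 1, so H_1 ≅ Z/2.
  H_2: rank ker ∂_2 − rank ∂_3 = (12 − 12) − 0 = 0, and there is no ∂_3, so H_2 ≅ 0.

(K is a triangulation of the real projective plane RP^2.)

H_0 = Z,  H_1 = Z/2,  H_2 = 0.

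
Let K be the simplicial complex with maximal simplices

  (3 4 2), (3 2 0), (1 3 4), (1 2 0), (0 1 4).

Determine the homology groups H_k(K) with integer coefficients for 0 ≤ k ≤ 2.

K has 5 vertices, 10 edges, 5 triangles.
rank ∂_0 = 0, rank ∂_1 = 4 ⇒ b_0 = 5 − 0 − 4 = 1; all invariant factors of ∂_1 are 1 so no torsion. So H_0 ≅ Z.
rank ∂_1 = 4, rank ∂_2 = 5 ⇒ b_1 = 10 − 4 − 5 = 1; all invariant factors of ∂_2 are 1 so no torsion. So H_1 ≅ Z.
rank ∂_2 = 5, rank ∂_3 = 0 ⇒ b_2 = 5 − 5 − 0 = 0. So H_2 ≅ 0.

H_0 = Z,  H_1 = Z,  H_2 = 0.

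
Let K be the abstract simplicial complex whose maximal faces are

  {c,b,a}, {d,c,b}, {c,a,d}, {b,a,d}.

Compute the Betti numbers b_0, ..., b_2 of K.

b_0 = 1, b_1 = 0, b_2 = 1.

We work with the vertex ordering a < b < c < d. The simplices of K, each written with vertices in increasing order, are:

  0-simplices (4): a, b, c, d
  1-simplices (6): ab, ac, ad, bc, bd, cd
  2-simplices (4): abc, abd, acd, bcd

so the chain groups are C_0 ≅ Z^4, C_1 ≅ Z^6, C_2 ≅ Z^4.

∂_1: C_1 → C_0 is given by ∂[p,q] = [q] − [p]. For instance
  ∂bd = d − b.
The resulting 4×6 matrix has rank 3, and its Smith normal form has invariant factors (1,1,1).

Boundary ∂_2: C_2 → C_1 sends each 2-simplex [p,q,r] to [q,r] − [p,r] + [p,q]. For instance
  ∂acd = cd − ad + ac,
  ∂bcd = cd − bd + bc.
This gives a 6×4 integer matrix of rank 3; reducing to Smith normal form yields diagonal entries (1,1,1).

Reading off H_k = ker ∂_k / im ∂_{k+1}:

  H_0: rank C_0 − rank ∂_1 = 4 − 3 = 1, and the invariant factors of ∂_1 are all 1, so H_0 = Z.
  H_1: rank ker ∂_1 − rank ∂_2 = (6 − 3) − 3 = 0, and the invariant factors of ∂_2 are all 1, so H_1 = 0.
  H_2: rank ker ∂_2 − rank ∂_3 = (4 − 3) − 0 = 1, and there is no ∂_3, so H_2 = Z.

Hence the Betti numbers are b_0 = 1, b_1 = 0, b_2 = 1.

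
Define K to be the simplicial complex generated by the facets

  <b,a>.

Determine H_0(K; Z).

H_0 ≅ Z.

We work with the vertex ordering a < b. The simplices of K, each written with vertices in increasing order, are:

  0-simplices (2): a, b
  1-simplices (1): ab

giving chain groups C_0 ≅ Z^2, C_1 ≅ Z^1.

∂_1: C_1 → C_0 sends each edge [p,q] (with p < q) to q − p.
The 2×1 boundary matrix has rank 1 and Smith normal form diag(1).

Reading off H_k = ker ∂_k / im ∂_{k+1}:

  H_0: rank C_0 − rank ∂_1 = 2 − 1 = 1, and the invariant factors of ∂_1 are all 1, so H_0 ≅ Z.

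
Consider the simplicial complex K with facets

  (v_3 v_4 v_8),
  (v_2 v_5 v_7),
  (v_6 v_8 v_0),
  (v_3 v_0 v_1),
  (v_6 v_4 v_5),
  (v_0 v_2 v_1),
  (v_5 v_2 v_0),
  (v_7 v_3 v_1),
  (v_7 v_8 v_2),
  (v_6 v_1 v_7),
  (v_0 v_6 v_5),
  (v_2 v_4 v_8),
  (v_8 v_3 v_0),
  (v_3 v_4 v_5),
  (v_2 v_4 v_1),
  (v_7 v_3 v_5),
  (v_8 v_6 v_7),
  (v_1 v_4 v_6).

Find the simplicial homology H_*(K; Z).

H_0 ≅ Z,  H_1 ≅ Z^2,  H_2 ≅ Z.

Order the vertices as v_0 < v_1 < v_2 < v_3 < v_4 < v_5 < v_6 < v_7 < v_8. Listing each simplex with vertices in this order, K has dimension 2 with simplices:

  0-simplices (9): [v_0], [v_1], [v_2], [v_3], [v_4], [v_5], [v_6], [v_7], [v_8]
  1-simplices (27): (27 of them)
  2-simplices (18): (18 of them)

so the chain groups are C_0 ≅ Z^9, C_1 ≅ Z^27, C_2 ≅ Z^18.

∂_1: C_1 → C_0 is given by ∂[p,q] = [q] − [p]. For instance
  ∂[v_6,v_7] = [v_7] − [v_6].
The 9×27 boundary matrix has rank 8 and Smith normal form diag(1,1,1,1,1,1,1,1).

Boundary ∂_2: C_2 → C_1 maps a triangle to the signed sum of its edges. For instance
  ∂[v_6,v_7,v_8] = [v_7,v_8] − [v_6,v_8] + [v_6,v_7],
  ∂[v_2,v_7,v_8] = [v_7,v_8] − [v_2,v_8] + [v_2,v_7].
The 27×18 boundary matrix has rank 17 and Smith normal form diag(1,1,1,1,1,1,1,1,1,1,1,1,1,1,1,1,1).

Computing H_k = (kernel of ∂_k) / (image of ∂_{k+1}):

  H_0: rank C_0 − rank ∂_1 = 9 − 8 = 1, and the invariant factors of ∂_1 are all 1, so H_0 ≅ Z.
  H_1: rank ker ∂_1 − rank ∂_2 = (27 − 8) − 17 = 2, and the invariant factors of ∂_2 are all 1, so H_1 ≅ Z^2.
  H_2: rank ker ∂_2 − rank ∂_3 = (18 − 17) − 0 = 1, and there is no ∂_3, so H_2 ≅ Z.

(K is a triangulation of the torus T^2.)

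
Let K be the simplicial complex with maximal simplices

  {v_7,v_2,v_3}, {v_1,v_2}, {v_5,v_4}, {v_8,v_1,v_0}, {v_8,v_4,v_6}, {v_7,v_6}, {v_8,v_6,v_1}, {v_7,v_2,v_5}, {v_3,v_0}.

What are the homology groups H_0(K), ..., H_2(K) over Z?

Fix the vertex order v_0 < v_1 < v_2 < v_3 < v_4 < v_5 < v_6 < v_7 < v_8 and write every simplex with vertices in increasing order. Then dim K = 2 and the simplices of K are:

  0-simplices (9): [v_0], [v_1], [v_2], [v_3], [v_4], [v_5], [v_6], [v_7], [v_8]
  1-simplices (16): (16 of them)
  2-simplices (5): [v_0,v_1,v_8], [v_1,v_6,v_8], [v_2,v_3,v_7], [v_2,v_5,v_7], [v_4,v_6,v_8]

Hence C_0 ≅ Z^9, C_1 ≅ Z^16, C_2 ≅ Z^5.

∂_1: C_1 → C_0 maps an edge to its endpoints' difference, ∂[p,q] = q − p.
The 9×16 boundary matrix has rank 8 and Smith normal form diag(1,1,1,1,1,1,1,1).

The boundary map ∂_2: C_2 → C_1 maps a triangle to the signed sum of its edges. For instance
  ∂[v_4,v_6,v_8] = [v_6,v_8] − [v_4,v_8] + [v_4,v_6],
  ∂[v_0,v_1,v_8] = [v_1,v_8] − [v_0,v_8] + [v_0,v_1].
This gives a 16×5 integer matrix of rank 5; reducing to Smith normal form yields diagonal entries (1,1,1,1,1).

Computing H_k = (kernel of ∂_k) / (image of ∂_{k+1}):

  H_0: rank C_0 − rank ∂_1 = 9 − 8 = 1, and the invariant factors of ∂_1 are all 1, so H_0 ≅ Z.
  H_1: rank ker ∂_1 − rank ∂_2 = (16 − 8) − 5 = 3, and the invariant factors of ∂_2 are all 1, so H_1 ≅ Z^3.
  H_2: rank ker ∂_2 − rank ∂_3 = (5 − 5) − 0 = 0, and there is no ∂_3, so H_2 ≅ 0.

As a check, the Euler characteristic is 9 − 16 + 5 = -2, which agrees with 1 − 3 + 0 = -2.

H_0 ≅ Z,  H_1 ≅ Z^3,  H_2 = 0.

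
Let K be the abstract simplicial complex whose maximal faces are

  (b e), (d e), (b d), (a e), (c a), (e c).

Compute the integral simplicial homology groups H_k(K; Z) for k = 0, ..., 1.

H_0 = Z,  H_1 = Z^2.

K has 5 vertices, 6 edges.
rank ∂_0 = 0, rank ∂_1 = 4 ⇒ b_0 = 5 − 0 − 4 = 1; all invariant factors of ∂_1 are 1 so no torsion. So H_0 ≅ Z.
rank ∂_1 = 4, rank ∂_2 = 0 ⇒ b_1 = 6 − 4 − 0 = 2. So H_1 ≅ Z^2.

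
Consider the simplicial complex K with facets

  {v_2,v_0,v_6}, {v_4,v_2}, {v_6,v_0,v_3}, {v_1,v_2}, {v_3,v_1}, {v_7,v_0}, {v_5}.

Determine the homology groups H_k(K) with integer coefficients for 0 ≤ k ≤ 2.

H_0 ≅ Z^2,  H_1 ≅ Z,  H_2 = 0.

We work with the vertex ordering v_0 < v_1 < v_2 < v_3 < v_4 < v_5 < v_6 < v_7. The simplices of K, each written with vertices in increasing order, are:

  0-simplices (8): [v_0], [v_1], [v_2], [v_3], [v_4], [v_5], [v_6], [v_7]
  1-simplices (9): [v_0,v_2], [v_0,v_3], [v_0,v_6], [v_0,v_7], [v_1,v_2], [v_1,v_3], [v_2,v_4], [v_2,v_6], [v_3,v_6]
  2-simplices (2): [v_0,v_2,v_6], [v_0,v_3,v_6]

Hence C_0 ≅ Z^8, C_1 ≅ Z^9, C_2 ≅ Z^2.

The boundary map ∂_1: C_1 → C_0 sends each edge [p,q] (with p < q) to q − p.
As a 8×9 matrix over Z this has rank 6, with invariant factors (1,1,1,1,1,1).

Boundary ∂_2: C_2 → C_1 acts by ∂[p,q,r] = [q,r] − [p,r] + [p,q]. For instance
  ∂[v_0,v_3,v_6] = [v_3,v_6] − [v_0,v_6] + [v_0,v_3],
  ∂[v_0,v_2,v_6] = [v_2,v_6] − [v_0,v_6] + [v_0,v_2].
This gives a 9×2 integer matrix of rank 2; reducing to Smith normal form yields diagonal entries (1,1).

Computing H_k = (kernel of ∂_k) / (image of ∂_{k+1}):

  H_0: rank C_0 − rank ∂_1 = 8 − 6 = 2, and the invariant factors of ∂_1 are all 1, so H_0 = Z^2.
  H_1: rank ker ∂_1 − rank ∂_2 = (9 − 6) − 2 = 1, and the invariant factors of ∂_2 are all 1, so H_1 = Z.
  H_2: rank ker ∂_2 − rank ∂_3 = (2 − 2) − 0 = 0, and there is no ∂_3, so H_2 = 0.

As a check, the Euler characteristic is 8 − 9 + 2 = 1, which agrees with 2 − 1 + 0 = 1.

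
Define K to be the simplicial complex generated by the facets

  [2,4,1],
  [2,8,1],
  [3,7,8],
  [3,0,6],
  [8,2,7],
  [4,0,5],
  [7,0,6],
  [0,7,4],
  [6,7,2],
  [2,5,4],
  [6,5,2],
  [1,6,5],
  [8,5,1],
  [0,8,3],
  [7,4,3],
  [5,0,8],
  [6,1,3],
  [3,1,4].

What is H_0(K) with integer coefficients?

H_0 ≅ Z.

We work with the vertex ordering 0 < 1 < 2 < 3 < 4 < 5 < 6 < 7 < 8. The simplices of K, each written with vertices in increasing order, are:

  0-simplices (9): [0], [1], [2], [3], [4], [5], [6], [7], [8]
  1-simplices (27): (27 of them)
  2-simplices (18): [0,3,6], [0,3,8], [0,4,5], [0,4,7], [0,5,8], [0,6,7], [1,2,4], [1,2,8], [1,3,4], [1,3,6], [1,5,6], [1,5,8], [2,4,5], [2,5,6], [2,6,7], [2,7,8], [3,4,7], [3,7,8]

so the chain groups are C_0 ≅ Z^9, C_1 ≅ Z^27, C_2 ≅ Z^18.

The boundary map ∂_1: C_1 → C_0 sends each edge [p,q] (with p < q) to q − p. For instance
  ∂[5,6] = [6] − [5].
The 9×27 boundary matrix has rank 8 and Smith normal form diag(1,1,1,1,1,1,1,1).

Boundary ∂_2: C_2 → C_1 sends each 2-simplex [p,q,r] to [q,r] − [p,r] + [p,q]. For instance
  ∂[2,6,7] = [6,7] − [2,7] + [2,6],
  ∂[0,4,7] = [4,7] − [0,7] + [0,4].
This gives a 27×18 integer matrix of rank 18; reducing to Smith normal form yields diagonal entries (1,1,1,1,1,1,1,1,1,1,1,1,1,1,1,1,1,2).

Now H_k = ker ∂_k / im ∂_{k+1}, so:

  H_0: rank C_0 − rank ∂_1 = 9 − 8 = 1, and the invariant factors of ∂_1 are all 1, so H_0 = Z.

(K is a triangulation of the Klein bottle.)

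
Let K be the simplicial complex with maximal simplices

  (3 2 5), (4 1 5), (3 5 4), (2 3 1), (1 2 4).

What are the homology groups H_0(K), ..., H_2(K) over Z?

H_0 ≅ Z,  H_1 ≅ Z,  H_2 = 0.

We work with the vertex ordering 1 < 2 < 3 < 4 < 5. The simplices of K, each written with vertices in increasing order, are:

  0-simplices (5): [1], [2], [3], [4], [5]
  1-simplices (10): [1,2], [1,3], [1,4], [1,5], [2,3], [2,4], [2,5], [3,4], [3,5], [4,5]
  2-simplices (5): [1,2,3], [1,2,4], [1,4,5], [2,3,5], [3,4,5]

so the chain groups are C_0 ≅ Z^5, C_1 ≅ Z^10, C_2 ≅ Z^5.

The boundary map ∂_1: C_1 → C_0 is given by ∂[p,q] = [q] − [p].
This gives a 5×10 integer matrix of rank 4; reducing to Smith normal form yields diagonal entries (1,1,1,1).

The boundary map ∂_2: C_2 → C_1 maps a triangle to the signed sum of its edges. For instance
  ∂[3,4,5] = [4,5] − [3,5] + [3,4],
  ∂[1,2,4] = [2,4] − [1,4] + [1,2].
The resulting 10×5 matrix has rank 5, and its Smith normal form has invariant factors (1,1,1,1,1).

Now H_k = ker ∂_k / im ∂_{k+1}, so:

  H_0: rank C_0 − rank ∂_1 = 5 − 4 = 1, and the invariant factors of ∂_1 are all 1, so H_0 ≅ Z.
  H_1: rank ker ∂_1 − rank ∂_2 = (10 − 4) − 5 = 1, and the invariant factors of ∂_2 are all 1, so H_1 ≅ Z.
  H_2: rank ker ∂_2 − rank ∂_3 = (5 − 5) − 0 = 0, and there is no ∂_3, so H_2 ≅ 0.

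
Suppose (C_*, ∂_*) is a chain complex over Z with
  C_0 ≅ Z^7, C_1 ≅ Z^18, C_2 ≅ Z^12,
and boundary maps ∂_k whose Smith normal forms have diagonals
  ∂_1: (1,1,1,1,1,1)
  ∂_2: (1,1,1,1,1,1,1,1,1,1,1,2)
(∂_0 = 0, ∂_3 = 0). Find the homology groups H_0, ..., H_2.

H_0: b_0 = 7 − 0 − 6 = 1; torsion from ∂_1 factors > 1: none. So H_0 ≅ Z.
H_1: b_1 = 18 − 6 − 12 = 0; torsion from ∂_2 factors > 1: [2]. So H_1 ≅ Z/2Z.
H_2: b_2 = 12 − 12 − 0 = 0; torsion from ∂_3 factors > 1: none. So H_2 ≅ 0.

H_0 ≅ Z,  H_1 ≅ Z/2Z,  H_2 = 0.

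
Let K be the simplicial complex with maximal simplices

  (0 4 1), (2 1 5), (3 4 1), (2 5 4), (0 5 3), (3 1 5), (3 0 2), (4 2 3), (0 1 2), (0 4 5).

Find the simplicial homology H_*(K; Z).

We work with the vertex ordering 0 < 1 < 2 < 3 < 4 < 5. The simplices of K, each written with vertices in increasing order, are:

  0-simplices (6): [0], [1], [2], [3], [4], [5]
  1-simplices (15): [0,1], [0,2], [0,3], [0,4], [0,5], [1,2], [1,3], [1,4], [1,5], [2,3], [2,4], [2,5], [3,4], [3,5], [4,5]
  2-simplices (10): [0,1,2], [0,1,4], [0,2,3], [0,3,5], [0,4,5], [1,2,5], [1,3,4], [1,3,5], [2,3,4], [2,4,5]

so the chain groups are C_0 ≅ Z^6, C_1 ≅ Z^15, C_2 ≅ Z^10.

∂_1: C_1 → C_0 sends each edge [p,q] (with p < q) to q − p. For instance
  ∂[3,5] = [5] − [3].
This gives a 6×15 integer matrix of rank 5; reducing to Smith normal form yields diagonal entries (1,1,1,1,1).

The boundary map ∂_2: C_2 → C_1 sends each 2-simplex [p,q,r] to [q,r] − [p,r] + [p,q]. For instance
  ∂[1,3,4] = [3,4] − [1,4] + [1,3],
  ∂[0,2,3] = [2,3] − [0,3] + [0,2].
This gives a 15×10 integer matrix of rank 10; reducing to Smith normal form yields diagonal entries (1,1,1,1,1,1,1,1,1,2).

Computing H_k = (kernel of ∂_k) / (image of ∂_{k+1}):

  H_0: rank C_0 − rank ∂_1 = 6 − 5 = 1, and the invariant factors of ∂_1 are all 1, so H_0 ≅ Z.
  H_1: rank ker ∂_1 − rank ∂_2 = (15 − 5) − 10 = 0, and ∂_2 has invariant factor 2 > 1, so H_1 ≅ Z_2.
  H_2: rank ker ∂_2 − rank ∂_3 = (10 − 10) − 0 = 0, and there is no ∂_3, so H_2 ≅ 0.

H_0 ≅ Z,  H_1 ≅ Z_2,  H_2 = 0.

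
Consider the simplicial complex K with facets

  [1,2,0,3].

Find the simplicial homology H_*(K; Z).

Order the vertices as 0 < 1 < 2 < 3. Listing each simplex with vertices in this order, K has dimension 3 with simplices:

  0-simplices (4): [0], [1], [2], [3]
  1-simplices (6): [0,1], [0,2], [0,3], [1,2], [1,3], [2,3]
  2-simplices (4): [0,1,2], [0,1,3], [0,2,3], [1,2,3]
  3-simplices (1): [0,1,2,3]

so the chain groups are C_0 ≅ Z^4, C_1 ≅ Z^6, C_2 ≅ Z^4, C_3 ≅ Z^1.

The boundary map ∂_1: C_1 → C_0 is given by ∂[p,q] = [q] − [p].
This gives a 4×6 integer matrix of rank 3; reducing to Smith normal form yields diagonal entries (1,1,1).

Boundary ∂_2: C_2 → C_1 acts by ∂[p,q,r] = [q,r] − [p,r] + [p,q]. For instance
  ∂[0,2,3] = [2,3] − [0,3] + [0,2],
  ∂[0,1,2] = [1,2] − [0,2] + [0,1].
This gives a 6×4 integer matrix of rank 3; reducing to Smith normal form yields diagonal entries (1,1,1).

Boundary ∂_3: C_3 → C_2 sends each 3-simplex σ to the alternating sum Σ_i (−1)^i (σ with its i-th vertex removed). For instance
  ∂[0,1,2,3] = [1,2,3] − [0,2,3] + [0,1,3] − [0,1,2].
This gives a 4×1 integer matrix of rank 1; reducing to Smith normal form yields diagonal entries (1).

From H_k ≅ ker(∂_k) / im(∂_{k+1}) we obtain:

  H_0: rank C_0 − rank ∂_1 = 4 − 3 = 1, and the invariant factors of ∂_1 are all 1, so H_0 = Z.
  H_1: rank ker ∂_1 − rank ∂_2 = (6 − 3) − 3 = 0, and the invariant factors of ∂_2 are all 1, so H_1 = 0.
  H_2: rank ker ∂_2 − rank ∂_3 = (4 − 3) − 1 = 0, and the invariant factors of ∂_3 are all 1, so H_2 = 0.
  H_3: rank ker ∂_3 − rank ∂_4 = (1 − 1) − 0 = 0, and there is no ∂_4, so H_3 = 0.

As a check, the Euler characteristic is 4 − 6 + 4 − 1 = 1, which agrees with 1 − 0 + 0 − 0 = 1.
(K is a triangulation of the 3-simplex.)

H_0 ≅ Z,  H_1 = 0,  H_2 = 0,  H_3 = 0.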